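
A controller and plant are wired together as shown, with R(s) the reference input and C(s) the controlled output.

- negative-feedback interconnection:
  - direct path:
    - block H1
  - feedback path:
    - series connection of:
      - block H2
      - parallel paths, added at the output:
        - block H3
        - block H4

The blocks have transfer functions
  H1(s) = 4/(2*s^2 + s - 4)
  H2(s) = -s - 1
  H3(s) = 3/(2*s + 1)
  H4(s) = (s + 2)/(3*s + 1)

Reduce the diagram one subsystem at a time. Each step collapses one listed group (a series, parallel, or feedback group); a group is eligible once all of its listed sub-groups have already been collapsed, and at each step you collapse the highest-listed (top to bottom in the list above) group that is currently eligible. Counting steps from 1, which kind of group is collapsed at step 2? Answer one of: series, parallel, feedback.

Step 1. sum the parallel branches H3, H4
Step 2. multiply H2, (H3+H4) (series)
Step 3. collapse the loop (H1 forward, (H2*(H3+H4)) return)
At step 2 the group reduced is series.

Hence the answer: series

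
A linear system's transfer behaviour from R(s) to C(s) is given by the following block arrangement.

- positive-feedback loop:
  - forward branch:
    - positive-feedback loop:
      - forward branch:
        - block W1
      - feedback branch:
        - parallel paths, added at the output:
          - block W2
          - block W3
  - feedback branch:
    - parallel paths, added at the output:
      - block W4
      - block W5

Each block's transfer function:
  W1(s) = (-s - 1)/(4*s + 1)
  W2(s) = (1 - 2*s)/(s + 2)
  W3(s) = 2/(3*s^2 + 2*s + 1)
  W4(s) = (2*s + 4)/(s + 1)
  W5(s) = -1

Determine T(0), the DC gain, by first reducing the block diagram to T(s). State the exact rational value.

Step 1. combine W2, W3 in parallel, giving (-6*s^3 - s^2 + 2*s + 5)/(3*s^3 + 8*s^2 + 5*s + 2)
Step 2. apply the feedback formula to W1, (W2+W3), giving (-3*s^4 - 11*s^3 - 13*s^2 - 7*s - 2)/(6*s^4 + 28*s^3 + 29*s^2 + 20*s + 7)
Step 3. sum the parallel branches W4, W5, giving (s + 3)/(s + 1)
Step 4. reduce the feedback loop with forward [W1/(1-W1*(W2+W3))] and return (W4+W5), giving (-3*s^4 - 11*s^3 - 13*s^2 - 7*s - 2)/(9*s^4 + 45*s^3 + 58*s^2 + 37*s + 13)
Step 4 gives the overall T(s). Then T(0) = -2/13.

Hence the answer: -2/13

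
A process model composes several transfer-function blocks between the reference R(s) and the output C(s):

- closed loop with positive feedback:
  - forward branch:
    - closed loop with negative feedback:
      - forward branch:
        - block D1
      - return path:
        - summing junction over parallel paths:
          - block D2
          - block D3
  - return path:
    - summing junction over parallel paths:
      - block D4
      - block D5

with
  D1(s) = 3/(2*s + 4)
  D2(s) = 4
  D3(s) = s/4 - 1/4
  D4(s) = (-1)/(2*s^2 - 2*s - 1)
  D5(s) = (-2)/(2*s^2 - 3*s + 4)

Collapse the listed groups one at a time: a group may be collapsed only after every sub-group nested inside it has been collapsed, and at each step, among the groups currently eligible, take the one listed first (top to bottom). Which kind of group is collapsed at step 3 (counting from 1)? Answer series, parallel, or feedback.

(1) combine D2, D3 in parallel
(2) close the feedback loop around D1, (D2+D3)
(3) reduce the parallel group D4, D5
(4) collapse the loop ([D1/(1+D1*(D2+D3))] forward, (D4+D5) return)
Step 3 collapses a parallel group.

Therefore the answer is parallel.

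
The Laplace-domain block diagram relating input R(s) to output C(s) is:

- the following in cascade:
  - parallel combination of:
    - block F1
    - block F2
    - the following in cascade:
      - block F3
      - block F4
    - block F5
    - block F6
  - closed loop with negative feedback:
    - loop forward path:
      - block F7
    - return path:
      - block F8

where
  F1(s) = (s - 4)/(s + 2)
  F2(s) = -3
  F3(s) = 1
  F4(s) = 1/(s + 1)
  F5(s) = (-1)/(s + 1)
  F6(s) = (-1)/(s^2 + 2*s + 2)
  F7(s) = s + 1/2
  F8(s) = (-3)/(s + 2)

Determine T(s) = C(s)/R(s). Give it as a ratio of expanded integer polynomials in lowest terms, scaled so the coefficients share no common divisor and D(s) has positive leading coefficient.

Step 1. series reduction of F3, F4; result 1/(s + 1)
Step 2. sum the parallel branches F1, F2, (F3*F4), F5, F6; result (-2*s^3 - 14*s^2 - 25*s - 22)/(s^3 + 4*s^2 + 6*s + 4)
Step 3. feedback reduction of F7, F8; result (-2*s^2 - 5*s - 2)/(4*s - 1)
Step 4. cascade (F1+F2+(F3*F4)+F5+F6), [F7/(1+F7*F8)], giving the overall T(s)

Answer: (4*s^4 + 30*s^3 + 64*s^2 + 69*s + 22)/(4*s^3 + 7*s^2 + 6*s - 2)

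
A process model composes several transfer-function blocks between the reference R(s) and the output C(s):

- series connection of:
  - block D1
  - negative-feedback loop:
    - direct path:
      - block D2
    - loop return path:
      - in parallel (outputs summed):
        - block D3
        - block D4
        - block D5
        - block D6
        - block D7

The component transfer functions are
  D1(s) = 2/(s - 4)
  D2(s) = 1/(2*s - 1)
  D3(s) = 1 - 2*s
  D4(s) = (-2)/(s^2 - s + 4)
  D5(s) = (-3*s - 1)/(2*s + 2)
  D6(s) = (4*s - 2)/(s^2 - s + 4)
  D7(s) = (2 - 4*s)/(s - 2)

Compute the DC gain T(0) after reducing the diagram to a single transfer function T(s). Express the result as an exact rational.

Step 1: add D3, D4, D5, D6, D7 (parallel): (-4*s^5 - s^4 + 4*s^3 - 41*s^2 + 18*s + 24)/(2*s^4 - 4*s^3 + 6*s^2 - 4*s - 16)
Step 2: apply the feedback formula to D2, (D3+D4+D5+D6+D7): (-2*s^4 + 4*s^3 - 6*s^2 + 4*s + 16)/(11*s^4 - 20*s^3 + 55*s^2 + 10*s - 40)
Step 3: reduce the series chain D1, [D2/(1+D2*(D3+D4+D5+D6+D7))]: (-4*s^4 + 8*s^3 - 12*s^2 + 8*s + 32)/(11*s^5 - 64*s^4 + 135*s^3 - 210*s^2 - 80*s + 160)
The step-3 result is T(s). Setting s = 0: T(0) = 32/160 = 1/5.

Final answer: 1/5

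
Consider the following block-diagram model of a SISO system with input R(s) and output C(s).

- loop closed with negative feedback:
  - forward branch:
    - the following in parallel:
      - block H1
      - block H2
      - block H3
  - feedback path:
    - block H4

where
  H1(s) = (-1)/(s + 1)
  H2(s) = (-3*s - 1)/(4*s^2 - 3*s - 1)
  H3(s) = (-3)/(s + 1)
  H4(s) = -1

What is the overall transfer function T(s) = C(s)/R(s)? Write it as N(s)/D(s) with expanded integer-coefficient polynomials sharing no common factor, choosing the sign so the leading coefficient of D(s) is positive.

Step 1: combine H1, H2, H3 in parallel: (-19*s^2 + 8*s + 3)/(4*s^3 + s^2 - 4*s - 1)
Step 2: apply the feedback formula to (H1+H2+H3), H4, giving the overall T(s)

Hence the answer: (-19*s^2 + 8*s + 3)/(4*s^3 + 20*s^2 - 12*s - 4)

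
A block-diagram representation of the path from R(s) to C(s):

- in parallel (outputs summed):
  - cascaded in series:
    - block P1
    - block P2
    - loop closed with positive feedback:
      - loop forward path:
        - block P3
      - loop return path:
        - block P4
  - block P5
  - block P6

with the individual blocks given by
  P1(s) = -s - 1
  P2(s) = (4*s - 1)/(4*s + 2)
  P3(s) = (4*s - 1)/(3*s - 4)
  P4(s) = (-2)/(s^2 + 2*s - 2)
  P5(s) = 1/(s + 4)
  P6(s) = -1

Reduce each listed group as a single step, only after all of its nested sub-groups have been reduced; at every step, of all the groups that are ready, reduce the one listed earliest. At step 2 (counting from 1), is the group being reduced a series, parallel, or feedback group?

[1] reduce the feedback loop with forward P3 and return P4
[2] cascade P1, P2, [P3/(1-P3*P4)]
[3] combine (P1*P2*[P3/(1-P3*P4)]), P5, P6 in parallel
The group at step 2 is a series group.

Hence the answer: series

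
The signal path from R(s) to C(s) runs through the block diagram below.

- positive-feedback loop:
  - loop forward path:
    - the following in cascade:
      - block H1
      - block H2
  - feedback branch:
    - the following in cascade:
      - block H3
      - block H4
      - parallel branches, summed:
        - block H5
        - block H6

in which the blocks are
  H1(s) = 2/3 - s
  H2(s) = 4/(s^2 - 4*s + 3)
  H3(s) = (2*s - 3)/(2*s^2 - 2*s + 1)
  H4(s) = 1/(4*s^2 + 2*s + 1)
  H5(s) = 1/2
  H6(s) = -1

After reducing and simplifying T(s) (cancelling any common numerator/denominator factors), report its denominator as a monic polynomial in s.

Step 1 - cascade H1, H2 -> (8 - 12*s)/(3*s^2 - 12*s + 9)
Step 2 - reduce the parallel group H5, H6 -> (-1)/2
Step 3 - combine H3, H4, (H5+H6) in series -> (3 - 2*s)/(16*s^4 - 8*s^3 + 4*s^2 + 2)
Step 4 - reduce the feedback loop with forward (H1*H2) and return (H3*H4*(H5+H6)) -> (-96*s^5 + 112*s^4 - 56*s^3 + 16*s^2 - 12*s + 8)/(24*s^6 - 108*s^5 + 126*s^4 - 60*s^3 + 9*s^2 + 14*s - 3)
The result of step 4 is T(s) in lowest terms. Its denominator has leading coefficient 24; dividing the denominator through by 24 makes it monic.

Answer: s^6 - 9*s^5/2 + 21*s^4/4 - 5*s^3/2 + 3*s^2/8 + 7*s/12 - 1/8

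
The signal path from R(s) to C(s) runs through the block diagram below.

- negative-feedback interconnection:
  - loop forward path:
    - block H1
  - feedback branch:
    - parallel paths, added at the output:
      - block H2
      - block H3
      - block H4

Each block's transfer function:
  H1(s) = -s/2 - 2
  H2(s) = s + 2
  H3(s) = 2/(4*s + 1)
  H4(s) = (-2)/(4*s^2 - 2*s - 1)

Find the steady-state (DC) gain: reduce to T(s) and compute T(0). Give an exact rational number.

Step 1: sum the parallel branches H2, H3, H4 gives (16*s^4 + 28*s^3 - 6*s^2 - 25*s - 6)/(16*s^3 - 4*s^2 - 6*s - 1)
Step 2: reduce the feedback loop with forward H1 and return (H2+H3+H4) gives (16*s^4 + 60*s^3 - 22*s^2 - 25*s - 4)/(16*s^5 + 92*s^4 + 74*s^3 - 41*s^2 - 94*s - 22)
Step 2 gives the overall T(s). Then T(0) = -4/(-22) = 2/11.

Therefore the answer is 2/11.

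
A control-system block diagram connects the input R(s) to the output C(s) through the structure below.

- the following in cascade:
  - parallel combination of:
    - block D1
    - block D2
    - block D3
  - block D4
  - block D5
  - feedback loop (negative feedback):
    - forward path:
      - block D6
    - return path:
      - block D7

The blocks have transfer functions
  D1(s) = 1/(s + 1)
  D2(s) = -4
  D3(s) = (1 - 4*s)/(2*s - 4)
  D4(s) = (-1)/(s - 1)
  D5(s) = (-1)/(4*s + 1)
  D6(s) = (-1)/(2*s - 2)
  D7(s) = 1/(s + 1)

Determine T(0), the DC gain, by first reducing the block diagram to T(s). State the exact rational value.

Answer: 13/12

Working:
Step 1. reduce the parallel group D1, D2, D3 gives (-12*s^2 + 7*s + 13)/(2*s^2 - 2*s - 4)
Step 2. collapse the loop (D6 forward, D7 return) gives (-s - 1)/(2*s^2 - 3)
Step 3. reduce the series chain (D1+D2+D3), D4, D5, [D6/(1+D6*D7)] gives (12*s^2 - 7*s - 13)/(16*s^5 - 44*s^4 - 4*s^3 + 74*s^2 - 30*s - 12)
Step 3 gives the overall T(s). Then T(0) = -13/(-12) = 13/12.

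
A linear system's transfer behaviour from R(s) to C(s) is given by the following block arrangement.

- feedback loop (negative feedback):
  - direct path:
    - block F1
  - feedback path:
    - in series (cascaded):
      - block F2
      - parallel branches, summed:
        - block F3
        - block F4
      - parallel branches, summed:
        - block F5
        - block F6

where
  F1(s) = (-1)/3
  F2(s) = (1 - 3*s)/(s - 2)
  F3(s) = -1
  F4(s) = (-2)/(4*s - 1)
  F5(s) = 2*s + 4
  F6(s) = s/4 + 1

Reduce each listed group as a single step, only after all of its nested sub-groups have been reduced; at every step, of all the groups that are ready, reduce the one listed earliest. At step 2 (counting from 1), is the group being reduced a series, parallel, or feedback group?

Answer: parallel

Working:
1. sum the parallel branches F3, F4
2. parallel reduction of F5, F6
3. reduce the series chain F2, (F3+F4), (F5+F6)
4. collapse the loop (F1 forward, (F2*(F3+F4)*(F5+F6)) return)
Step 2: parallel.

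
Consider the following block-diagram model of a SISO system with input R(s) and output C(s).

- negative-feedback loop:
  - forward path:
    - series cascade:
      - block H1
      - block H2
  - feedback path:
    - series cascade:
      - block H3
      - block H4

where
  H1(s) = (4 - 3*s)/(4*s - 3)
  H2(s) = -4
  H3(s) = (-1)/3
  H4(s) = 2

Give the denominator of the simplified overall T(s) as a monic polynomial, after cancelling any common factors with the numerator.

First reduce the diagram to T(s).

1. series reduction of H1, H2: (12*s - 16)/(4*s - 3)
2. cascade H3, H4: (-2)/3
3. reduce the feedback loop with forward (H1*H2) and return (H3*H4): (48 - 36*s)/(12*s - 23)
T(s) is the step-3 result (common factors already cancelled). Leading coefficient of the denominator: 12. Divide through by 12 for the monic polynomial.

Answer: s - 23/12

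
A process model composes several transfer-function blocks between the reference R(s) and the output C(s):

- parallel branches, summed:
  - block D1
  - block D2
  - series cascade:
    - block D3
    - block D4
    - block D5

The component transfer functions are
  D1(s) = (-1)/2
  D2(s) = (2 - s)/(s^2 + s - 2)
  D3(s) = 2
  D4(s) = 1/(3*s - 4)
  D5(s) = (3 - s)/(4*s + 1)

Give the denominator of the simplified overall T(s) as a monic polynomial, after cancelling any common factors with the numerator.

Step 1. cascade D3, D4, D5 gives (6 - 2*s)/(12*s^2 - 13*s - 4)
Step 2. parallel reduction of D1, D2, (D3*D4*D5) gives (-12*s^4 - 27*s^3 + 123*s^2 - 46*s - 48)/(24*s^4 - 2*s^3 - 82*s^2 + 44*s + 16)
That last expression is T(s), already simplified. Scaling its denominator by 1/24 (the reciprocal of the leading coefficient) yields the monic denominator.

Hence the answer: s^4 - s^3/12 - 41*s^2/12 + 11*s/6 + 2/3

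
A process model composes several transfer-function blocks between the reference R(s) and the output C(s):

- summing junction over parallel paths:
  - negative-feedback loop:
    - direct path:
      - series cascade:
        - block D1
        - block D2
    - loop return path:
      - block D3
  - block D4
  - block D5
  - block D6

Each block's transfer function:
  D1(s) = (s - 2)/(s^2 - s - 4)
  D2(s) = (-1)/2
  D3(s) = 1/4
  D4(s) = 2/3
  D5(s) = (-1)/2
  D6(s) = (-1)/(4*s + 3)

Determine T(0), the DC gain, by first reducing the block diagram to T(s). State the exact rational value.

(1) cascade D1, D2; result (2 - s)/(2*s^2 - 2*s - 8)
(2) apply the feedback formula to (D1*D2), D3; result (8 - 4*s)/(8*s^2 - 9*s - 30)
(3) combine [(D1*D2)/(1+(D1*D2)*D3)], D4, D5, D6 in parallel; result (32*s^3 - 156*s^2 + 27*s + 234)/(192*s^3 - 72*s^2 - 882*s - 540)
The step-3 result is T(s). Setting s = 0: T(0) = 234/(-540) = -13/30.

Hence the answer: -13/30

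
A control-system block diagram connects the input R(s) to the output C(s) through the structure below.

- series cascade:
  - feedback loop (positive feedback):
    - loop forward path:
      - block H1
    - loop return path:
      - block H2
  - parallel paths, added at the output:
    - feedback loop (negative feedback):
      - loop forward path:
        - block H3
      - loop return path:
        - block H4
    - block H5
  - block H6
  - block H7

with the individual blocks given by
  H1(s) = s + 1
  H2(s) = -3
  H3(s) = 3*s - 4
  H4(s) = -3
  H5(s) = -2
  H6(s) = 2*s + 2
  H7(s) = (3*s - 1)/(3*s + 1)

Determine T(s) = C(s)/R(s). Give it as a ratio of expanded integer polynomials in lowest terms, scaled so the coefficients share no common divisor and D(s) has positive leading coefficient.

1. reduce the feedback loop with forward H1 and return H2; result (s + 1)/(3*s + 4)
2. collapse the loop (H3 forward, H4 return); result (4 - 3*s)/(9*s - 13)
3. sum the parallel branches [H3/(1+H3*H4)], H5; result (30 - 21*s)/(9*s - 13)
4. multiply [H1/(1-H1*H2)], ([H3/(1+H3*H4)]+H5), H6, H7 (series), giving the overall T(s)

Hence the answer: (-126*s^4 - 30*s^3 + 258*s^2 + 102*s - 60)/(81*s^3 + 18*s^2 - 159*s - 52)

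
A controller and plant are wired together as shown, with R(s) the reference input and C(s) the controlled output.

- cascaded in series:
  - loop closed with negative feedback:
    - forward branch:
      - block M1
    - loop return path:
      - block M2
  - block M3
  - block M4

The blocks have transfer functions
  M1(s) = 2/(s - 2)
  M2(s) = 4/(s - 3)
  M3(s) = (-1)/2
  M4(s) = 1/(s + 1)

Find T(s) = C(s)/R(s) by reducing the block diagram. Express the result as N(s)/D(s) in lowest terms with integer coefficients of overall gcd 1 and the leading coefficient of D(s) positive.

Answer: (3 - s)/(s^3 - 4*s^2 + 9*s + 14)

Working:
(1) collapse the loop (M1 forward, M2 return), giving (2*s - 6)/(s^2 - 5*s + 14)
(2) reduce the series chain [M1/(1+M1*M2)], M3, M4, giving the overall T(s)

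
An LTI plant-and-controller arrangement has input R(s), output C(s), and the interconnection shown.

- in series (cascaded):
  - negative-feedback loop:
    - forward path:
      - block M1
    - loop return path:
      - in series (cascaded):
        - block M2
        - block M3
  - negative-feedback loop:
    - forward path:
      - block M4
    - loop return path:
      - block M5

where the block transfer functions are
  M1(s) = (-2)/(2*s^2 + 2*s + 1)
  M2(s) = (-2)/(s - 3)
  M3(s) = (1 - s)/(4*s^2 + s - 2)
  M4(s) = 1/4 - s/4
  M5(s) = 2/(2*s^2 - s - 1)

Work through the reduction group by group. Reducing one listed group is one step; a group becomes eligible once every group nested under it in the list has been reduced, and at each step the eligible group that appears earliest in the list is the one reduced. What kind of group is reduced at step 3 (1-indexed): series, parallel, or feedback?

(1) combine M2, M3 in series
(2) feedback reduction of M1, (M2*M3)
(3) close the feedback loop around M4, M5
(4) cascade [M1/(1+M1*(M2*M3))], [M4/(1+M4*M5)]
Step 3: feedback.

Answer: feedback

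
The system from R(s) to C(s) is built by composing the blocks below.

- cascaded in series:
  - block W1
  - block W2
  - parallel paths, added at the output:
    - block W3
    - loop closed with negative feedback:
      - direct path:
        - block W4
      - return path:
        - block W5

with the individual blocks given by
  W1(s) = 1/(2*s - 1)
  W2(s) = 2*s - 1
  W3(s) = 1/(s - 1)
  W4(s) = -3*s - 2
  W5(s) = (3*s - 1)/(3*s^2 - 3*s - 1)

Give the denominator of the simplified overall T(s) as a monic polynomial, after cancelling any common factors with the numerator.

(1) reduce the feedback loop with forward W4 and return W5 = (9*s^3 - 3*s^2 - 9*s - 2)/(6*s^2 + 6*s - 1)
(2) reduce the parallel group W3, [W4/(1+W4*W5)] = (9*s^4 - 12*s^3 + 13*s + 1)/(6*s^3 - 7*s + 1)
(3) reduce the series chain W1, W2, (W3+[W4/(1+W4*W5)]) = (9*s^4 - 12*s^3 + 13*s + 1)/(6*s^3 - 7*s + 1)
No further cancellation is possible in the step-3 result, so that is T(s). Its denominator becomes monic after dividing by the leading coefficient 6.

Answer: s^3 - 7*s/6 + 1/6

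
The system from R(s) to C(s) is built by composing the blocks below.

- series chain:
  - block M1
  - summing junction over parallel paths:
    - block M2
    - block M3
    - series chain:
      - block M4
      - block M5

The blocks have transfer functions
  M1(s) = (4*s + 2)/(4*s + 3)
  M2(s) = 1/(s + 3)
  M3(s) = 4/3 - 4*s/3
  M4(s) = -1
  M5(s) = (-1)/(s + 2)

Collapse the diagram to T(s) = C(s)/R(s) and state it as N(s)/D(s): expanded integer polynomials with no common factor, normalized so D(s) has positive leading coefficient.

Answer: (-16*s^4 - 72*s^3 - 24*s^2 + 160*s + 78)/(12*s^3 + 69*s^2 + 117*s + 54)

Working:
1. multiply M4, M5 (series) -> 1/(s + 2)
2. sum the parallel branches M2, M3, (M4*M5) -> (-4*s^3 - 16*s^2 + 2*s + 39)/(3*s^2 + 15*s + 18)
3. multiply M1, (M2+M3+(M4*M5)) (series), giving the overall T(s)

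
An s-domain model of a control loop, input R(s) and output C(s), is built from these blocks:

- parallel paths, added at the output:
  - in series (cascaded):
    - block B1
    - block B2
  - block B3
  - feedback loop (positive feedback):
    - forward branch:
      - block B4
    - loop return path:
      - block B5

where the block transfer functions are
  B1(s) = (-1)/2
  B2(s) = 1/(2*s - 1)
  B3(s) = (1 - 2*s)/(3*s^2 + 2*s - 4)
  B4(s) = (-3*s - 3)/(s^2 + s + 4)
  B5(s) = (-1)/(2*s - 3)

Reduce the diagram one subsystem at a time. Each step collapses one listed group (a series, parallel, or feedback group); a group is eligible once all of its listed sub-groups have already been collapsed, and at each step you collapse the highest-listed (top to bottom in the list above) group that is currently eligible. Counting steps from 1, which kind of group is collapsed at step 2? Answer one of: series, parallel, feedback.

1. reduce the series chain B1, B2
2. reduce the feedback loop with forward B4 and return B5
3. add (B1*B2), B3, [B4/(1-B4*B5)] (parallel)
The group at step 2 is a feedback group.

Hence the answer: feedback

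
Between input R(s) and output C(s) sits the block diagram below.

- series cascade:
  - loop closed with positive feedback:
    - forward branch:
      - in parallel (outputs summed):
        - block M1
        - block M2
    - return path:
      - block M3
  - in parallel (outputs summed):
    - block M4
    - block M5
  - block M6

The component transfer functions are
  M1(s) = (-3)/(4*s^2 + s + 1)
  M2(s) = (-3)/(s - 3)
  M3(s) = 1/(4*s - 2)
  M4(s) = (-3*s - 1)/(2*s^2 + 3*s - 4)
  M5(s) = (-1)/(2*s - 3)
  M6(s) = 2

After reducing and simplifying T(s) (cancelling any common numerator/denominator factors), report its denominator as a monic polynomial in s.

[1] combine M1, M2 in parallel; result (-12*s^2 - 6*s + 6)/(4*s^3 - 11*s^2 - 2*s - 3)
[2] reduce the feedback loop with forward (M1+M2) and return M3; result (-12*s^2 - 6*s + 6)/(4*s^3 - 11*s^2 + s)
[3] add M4, M5 (parallel); result (-8*s^2 + 4*s + 7)/(4*s^3 - 17*s + 12)
[4] series reduction of [(M1+M2)/(1-(M1+M2)*M3)], (M4+M5), M6; result (192*s^4 - 312*s^2 - 36*s + 84)/(16*s^6 - 44*s^5 - 64*s^4 + 235*s^3 - 149*s^2 + 12*s)
T(s) is the step-4 result (common factors already cancelled). Leading coefficient of the denominator: 16. Divide through by 16 for the monic polynomial.

Final answer: s^6 - 11*s^5/4 - 4*s^4 + 235*s^3/16 - 149*s^2/16 + 3*s/4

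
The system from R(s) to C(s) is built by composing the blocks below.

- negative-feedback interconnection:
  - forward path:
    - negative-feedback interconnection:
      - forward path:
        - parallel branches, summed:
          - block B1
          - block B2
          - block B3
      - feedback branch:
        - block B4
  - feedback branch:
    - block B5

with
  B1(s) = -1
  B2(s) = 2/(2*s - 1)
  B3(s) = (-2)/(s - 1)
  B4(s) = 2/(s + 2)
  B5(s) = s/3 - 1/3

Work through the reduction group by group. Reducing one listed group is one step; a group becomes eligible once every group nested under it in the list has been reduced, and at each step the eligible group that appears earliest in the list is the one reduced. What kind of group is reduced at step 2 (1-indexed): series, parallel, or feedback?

Step 1. sum the parallel branches B1, B2, B3
Step 2. reduce the feedback loop with forward (B1+B2+B3) and return B4
Step 3. collapse the loop ([(B1+B2+B3)/(1+(B1+B2+B3)*B4)] forward, B5 return)
The group at step 2 is a feedback group.

Hence the answer: feedback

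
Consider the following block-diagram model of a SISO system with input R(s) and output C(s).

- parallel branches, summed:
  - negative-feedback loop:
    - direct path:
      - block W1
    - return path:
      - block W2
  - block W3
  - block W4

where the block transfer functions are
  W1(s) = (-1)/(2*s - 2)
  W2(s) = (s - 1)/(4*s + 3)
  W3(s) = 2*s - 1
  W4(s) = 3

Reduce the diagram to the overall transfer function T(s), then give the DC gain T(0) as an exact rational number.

(1) reduce the feedback loop with forward W1 and return W2 gives (-4*s - 3)/(8*s^2 - 3*s - 5)
(2) parallel reduction of [W1/(1+W1*W2)], W3, W4 gives (16*s^3 + 10*s^2 - 20*s - 13)/(8*s^2 - 3*s - 5)
Evaluating the step-2 result (the overall T(s)) at s = 0 gives T(0) = -13/(-5) = 13/5.

Therefore the answer is 13/5.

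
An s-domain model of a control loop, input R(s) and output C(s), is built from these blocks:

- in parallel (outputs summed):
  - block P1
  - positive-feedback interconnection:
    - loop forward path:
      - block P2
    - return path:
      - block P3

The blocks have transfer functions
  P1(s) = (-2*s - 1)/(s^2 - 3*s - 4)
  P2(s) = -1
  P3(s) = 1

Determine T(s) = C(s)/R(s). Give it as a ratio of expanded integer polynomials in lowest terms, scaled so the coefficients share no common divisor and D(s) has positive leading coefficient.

Answer: (-s^2 - s + 2)/(2*s^2 - 6*s - 8)

Working:
Step 1. reduce the feedback loop with forward P2 and return P3, giving (-1)/2
Step 2. add P1, [P2/(1-P2*P3)] (parallel): this yields T(s), and no further normalization is needed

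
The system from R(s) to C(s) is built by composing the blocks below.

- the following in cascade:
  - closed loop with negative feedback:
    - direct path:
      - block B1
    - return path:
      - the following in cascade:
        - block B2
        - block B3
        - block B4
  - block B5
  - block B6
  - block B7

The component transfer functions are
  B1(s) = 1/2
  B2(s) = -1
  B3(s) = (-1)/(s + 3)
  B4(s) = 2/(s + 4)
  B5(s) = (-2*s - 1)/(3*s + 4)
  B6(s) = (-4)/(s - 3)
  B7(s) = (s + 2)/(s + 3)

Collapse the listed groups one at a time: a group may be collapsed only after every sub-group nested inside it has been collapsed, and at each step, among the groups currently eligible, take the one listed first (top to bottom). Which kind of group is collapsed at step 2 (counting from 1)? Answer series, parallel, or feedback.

Step 1: reduce the series chain B2, B3, B4
Step 2: collapse the loop (B1 forward, (B2*B3*B4) return)
Step 3: reduce the series chain [B1/(1+B1*(B2*B3*B4))], B5, B6, B7
Step 2 collapses a feedback group.

Final answer: feedback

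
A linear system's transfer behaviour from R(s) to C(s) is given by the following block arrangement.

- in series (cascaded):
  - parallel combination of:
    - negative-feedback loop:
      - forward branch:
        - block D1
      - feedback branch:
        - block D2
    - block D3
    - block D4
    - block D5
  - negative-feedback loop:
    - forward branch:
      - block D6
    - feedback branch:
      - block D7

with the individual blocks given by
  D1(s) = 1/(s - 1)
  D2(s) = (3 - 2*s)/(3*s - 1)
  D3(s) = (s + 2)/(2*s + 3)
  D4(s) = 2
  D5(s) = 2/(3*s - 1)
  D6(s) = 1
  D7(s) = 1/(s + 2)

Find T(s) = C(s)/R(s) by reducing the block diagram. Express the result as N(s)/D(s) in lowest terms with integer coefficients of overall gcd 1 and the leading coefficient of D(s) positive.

Step 1 - apply the feedback formula to D1, D2; result (3*s - 1)/(3*s^2 - 6*s + 4)
Step 2 - combine [D1/(1+D1*D2)], D3, D4, D5 in parallel; result (45*s^4 - 3*s^3 - 69*s^2 + 88*s - 5)/(18*s^4 - 15*s^3 - 27*s^2 + 46*s - 12)
Step 3 - feedback reduction of D6, D7; result (s + 2)/(s + 3)
Step 4 - cascade ([D1/(1+D1*D2)]+D3+D4+D5), [D6/(1+D6*D7)], giving the overall T(s)

Hence the answer: (45*s^5 + 87*s^4 - 75*s^3 - 50*s^2 + 171*s - 10)/(18*s^5 + 39*s^4 - 72*s^3 - 35*s^2 + 126*s - 36)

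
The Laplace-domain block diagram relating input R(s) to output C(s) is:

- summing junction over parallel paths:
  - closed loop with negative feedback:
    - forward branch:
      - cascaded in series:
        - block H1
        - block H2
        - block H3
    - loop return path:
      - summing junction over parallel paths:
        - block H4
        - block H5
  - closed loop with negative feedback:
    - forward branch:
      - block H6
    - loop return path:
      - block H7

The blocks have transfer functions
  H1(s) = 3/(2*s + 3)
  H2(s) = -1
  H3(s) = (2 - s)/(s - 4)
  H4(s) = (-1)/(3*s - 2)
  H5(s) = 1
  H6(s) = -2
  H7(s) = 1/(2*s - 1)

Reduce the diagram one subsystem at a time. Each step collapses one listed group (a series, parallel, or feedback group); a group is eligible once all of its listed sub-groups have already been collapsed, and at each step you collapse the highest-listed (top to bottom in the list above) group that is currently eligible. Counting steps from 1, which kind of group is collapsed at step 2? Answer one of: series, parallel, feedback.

Step 1. reduce the series chain H1, H2, H3
Step 2. parallel reduction of H4, H5
Step 3. close the feedback loop around (H1*H2*H3), (H4+H5)
Step 4. feedback reduction of H6, H7
Step 5. reduce the parallel group [(H1*H2*H3)/(1+(H1*H2*H3)*(H4+H5))], [H6/(1+H6*H7)]
So the answer for step 2 is parallel.

Answer: parallel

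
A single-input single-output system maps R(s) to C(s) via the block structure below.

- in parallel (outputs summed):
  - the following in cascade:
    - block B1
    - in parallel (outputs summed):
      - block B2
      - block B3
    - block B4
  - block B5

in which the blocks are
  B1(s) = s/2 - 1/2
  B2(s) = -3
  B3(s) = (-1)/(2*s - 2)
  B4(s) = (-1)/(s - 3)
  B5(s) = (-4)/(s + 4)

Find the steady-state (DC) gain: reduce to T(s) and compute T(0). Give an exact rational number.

First reduce the diagram to T(s).

Step 1 - sum the parallel branches B2, B3, giving (5 - 6*s)/(2*s - 2)
Step 2 - combine B1, (B2+B3), B4 in series, giving (6*s - 5)/(4*s - 12)
Step 3 - add (B1*(B2+B3)*B4), B5 (parallel), giving (6*s^2 + 3*s + 28)/(4*s^2 + 4*s - 48)
The step-3 result is T(s). Setting s = 0: T(0) = 28/(-48) = -7/12.

Answer: -7/12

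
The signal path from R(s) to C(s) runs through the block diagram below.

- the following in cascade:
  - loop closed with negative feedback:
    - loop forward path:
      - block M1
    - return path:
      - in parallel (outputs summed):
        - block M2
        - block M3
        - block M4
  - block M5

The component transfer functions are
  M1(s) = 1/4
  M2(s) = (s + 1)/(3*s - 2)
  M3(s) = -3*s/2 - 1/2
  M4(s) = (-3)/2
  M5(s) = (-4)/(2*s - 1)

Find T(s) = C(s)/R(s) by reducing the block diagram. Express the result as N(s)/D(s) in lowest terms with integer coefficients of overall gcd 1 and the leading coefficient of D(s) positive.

Step 1. parallel reduction of M2, M3, M4 gives (-9*s^2 - 4*s + 10)/(6*s - 4)
Step 2. collapse the loop (M1 forward, (M2+M3+M4) return) gives (4 - 6*s)/(9*s^2 - 20*s + 6)
Step 3. series reduction of [M1/(1+M1*(M2+M3+M4))], M5: this yields T(s), and no further normalization is needed

Therefore the answer is (24*s - 16)/(18*s^3 - 49*s^2 + 32*s - 6).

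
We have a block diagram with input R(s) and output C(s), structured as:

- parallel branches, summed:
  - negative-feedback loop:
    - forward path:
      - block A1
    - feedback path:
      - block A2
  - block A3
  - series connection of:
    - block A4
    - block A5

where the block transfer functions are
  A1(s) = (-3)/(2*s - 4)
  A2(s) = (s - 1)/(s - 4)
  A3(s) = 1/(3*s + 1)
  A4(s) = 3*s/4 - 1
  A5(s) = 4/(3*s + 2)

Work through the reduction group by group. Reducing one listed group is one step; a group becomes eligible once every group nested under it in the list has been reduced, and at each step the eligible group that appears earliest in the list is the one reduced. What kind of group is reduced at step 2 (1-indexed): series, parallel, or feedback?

Step 1 - reduce the feedback loop with forward A1 and return A2
Step 2 - multiply A4, A5 (series)
Step 3 - combine [A1/(1+A1*A2)], A3, (A4*A5) in parallel
So the answer for step 2 is series.

Answer: series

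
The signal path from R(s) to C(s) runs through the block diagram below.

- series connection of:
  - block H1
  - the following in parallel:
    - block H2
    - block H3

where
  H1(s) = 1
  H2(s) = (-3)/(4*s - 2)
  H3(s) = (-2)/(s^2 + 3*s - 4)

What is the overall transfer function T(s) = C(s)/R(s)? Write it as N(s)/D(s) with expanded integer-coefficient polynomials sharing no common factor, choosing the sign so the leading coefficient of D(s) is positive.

Step 1 - combine H2, H3 in parallel; result (-3*s^2 - 17*s + 16)/(4*s^3 + 10*s^2 - 22*s + 8)
Step 2 - series reduction of H1, (H2+H3) - this is the overall T(s), already in the required normalized form

Final answer: (-3*s^2 - 17*s + 16)/(4*s^3 + 10*s^2 - 22*s + 8)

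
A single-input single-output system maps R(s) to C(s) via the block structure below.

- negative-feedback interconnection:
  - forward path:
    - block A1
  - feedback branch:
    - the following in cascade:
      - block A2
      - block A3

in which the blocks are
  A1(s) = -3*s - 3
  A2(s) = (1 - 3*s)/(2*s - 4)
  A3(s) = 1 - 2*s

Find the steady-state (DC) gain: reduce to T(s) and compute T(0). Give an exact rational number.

1. multiply A2, A3 (series): (6*s^2 - 5*s + 1)/(2*s - 4)
2. close the feedback loop around A1, (A2*A3): (6*s^2 - 6*s - 12)/(18*s^3 + 3*s^2 - 14*s + 7)
Step 2 gives the overall T(s). Then T(0) = -12/7.

Answer: -12/7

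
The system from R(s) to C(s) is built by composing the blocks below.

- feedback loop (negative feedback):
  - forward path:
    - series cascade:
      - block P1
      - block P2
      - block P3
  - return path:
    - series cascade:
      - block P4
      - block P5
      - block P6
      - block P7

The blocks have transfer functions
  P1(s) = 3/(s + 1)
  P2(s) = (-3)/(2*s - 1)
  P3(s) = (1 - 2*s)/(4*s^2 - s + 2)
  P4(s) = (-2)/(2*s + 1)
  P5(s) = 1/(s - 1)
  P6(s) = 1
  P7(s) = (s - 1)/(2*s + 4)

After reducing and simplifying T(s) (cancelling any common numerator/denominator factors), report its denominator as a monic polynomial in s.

[1] reduce the series chain P1, P2, P3; result 9/(4*s^3 + 3*s^2 + s + 2)
[2] combine P4, P5, P6, P7 in series; result (-1)/(2*s^2 + 5*s + 2)
[3] close the feedback loop around (P1*P2*P3), (P4*P5*P6*P7); result (18*s^2 + 45*s + 18)/(8*s^5 + 26*s^4 + 25*s^3 + 15*s^2 + 12*s - 5)
That last expression is T(s), already simplified. Scaling its denominator by 1/8 (the reciprocal of the leading coefficient) yields the monic denominator.

Hence the answer: s^5 + 13*s^4/4 + 25*s^3/8 + 15*s^2/8 + 3*s/2 - 5/8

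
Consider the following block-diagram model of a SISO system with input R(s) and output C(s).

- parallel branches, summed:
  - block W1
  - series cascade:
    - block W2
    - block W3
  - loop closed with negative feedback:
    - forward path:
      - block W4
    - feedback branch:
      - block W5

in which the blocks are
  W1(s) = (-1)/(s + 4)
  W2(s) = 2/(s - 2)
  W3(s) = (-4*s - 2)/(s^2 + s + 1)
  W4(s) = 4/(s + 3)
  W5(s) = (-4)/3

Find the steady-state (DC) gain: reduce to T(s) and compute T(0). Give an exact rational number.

Step 1 - cascade W2, W3 gives (-8*s - 4)/(s^3 - s^2 - s - 2)
Step 2 - feedback reduction of W4, W5 gives 12/(3*s - 7)
Step 3 - sum the parallel branches W1, (W2*W3), [W4/(1+W4*W5)] gives (9*s^4 + 22*s^3 - 116*s^2 + 131*s + 2)/(3*s^5 + 2*s^4 - 36*s^3 + 17*s^2 + 18*s + 56)
That last expression is T(s); at s = 0 only the constant terms survive, so T(0) = 2/56 = 1/28.

Final answer: 1/28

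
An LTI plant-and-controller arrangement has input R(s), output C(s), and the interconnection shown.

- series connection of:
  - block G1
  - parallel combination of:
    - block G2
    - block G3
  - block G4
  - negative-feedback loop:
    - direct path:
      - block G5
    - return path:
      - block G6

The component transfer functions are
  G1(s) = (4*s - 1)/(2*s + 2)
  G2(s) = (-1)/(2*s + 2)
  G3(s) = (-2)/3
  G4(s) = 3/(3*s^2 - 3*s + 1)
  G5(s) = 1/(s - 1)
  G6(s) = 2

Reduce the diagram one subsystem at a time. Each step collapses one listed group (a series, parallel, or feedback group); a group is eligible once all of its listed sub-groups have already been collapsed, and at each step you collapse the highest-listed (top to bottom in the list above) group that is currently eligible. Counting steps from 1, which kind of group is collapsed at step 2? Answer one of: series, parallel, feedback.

Reducing step by step:

Step 1. add G2, G3 (parallel)
Step 2. feedback reduction of G5, G6
Step 3. multiply G1, (G2+G3), G4, [G5/(1+G5*G6)] (series)
So the answer for step 2 is feedback.

Answer: feedback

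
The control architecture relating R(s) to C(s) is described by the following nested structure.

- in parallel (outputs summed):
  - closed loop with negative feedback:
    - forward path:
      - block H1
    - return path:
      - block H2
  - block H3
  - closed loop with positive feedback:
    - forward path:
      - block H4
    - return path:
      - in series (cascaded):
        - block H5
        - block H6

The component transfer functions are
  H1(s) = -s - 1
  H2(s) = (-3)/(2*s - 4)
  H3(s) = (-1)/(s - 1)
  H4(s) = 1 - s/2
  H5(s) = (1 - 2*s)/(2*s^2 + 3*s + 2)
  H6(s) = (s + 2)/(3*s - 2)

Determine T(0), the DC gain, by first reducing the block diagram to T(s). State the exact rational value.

First reduce the diagram to T(s).

[1] reduce the feedback loop with forward H1 and return H2 -> (-2*s^2 + 2*s + 4)/(5*s - 1)
[2] combine H5, H6 in series -> (-2*s^2 - 3*s + 2)/(6*s^3 + 5*s^2 - 4)
[3] apply the feedback formula to H4, (H5*H6) -> (-6*s^4 + 7*s^3 + 10*s^2 + 4*s - 8)/(10*s^3 + 11*s^2 + 8*s - 12)
[4] reduce the parallel group [H1/(1+H1*H2)], H3, [H4/(1-H4*(H5*H6))] -> (-50*s^6 + 89*s^5 - 40*s^3 - 159*s^2 + 64*s + 28)/(50*s^5 - 5*s^4 - 16*s^3 - 97*s^2 + 80*s - 12)
DC gain: substitute s = 0 into T(s) from step 4: T(0) = 28/(-12) = -7/3.

Answer: -7/3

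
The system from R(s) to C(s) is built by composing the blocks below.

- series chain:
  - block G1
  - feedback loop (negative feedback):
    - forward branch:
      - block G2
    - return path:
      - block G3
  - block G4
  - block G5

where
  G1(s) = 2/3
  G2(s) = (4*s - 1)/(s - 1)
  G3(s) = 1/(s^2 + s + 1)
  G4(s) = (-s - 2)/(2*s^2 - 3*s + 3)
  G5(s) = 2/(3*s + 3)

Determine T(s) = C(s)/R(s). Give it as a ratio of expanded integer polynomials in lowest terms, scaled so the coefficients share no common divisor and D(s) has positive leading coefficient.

Answer: (-16*s^4 - 44*s^3 - 36*s^2 - 20*s + 8)/(18*s^6 - 9*s^5 + 72*s^4 - 45*s^3 + 18*s^2 + 108*s - 54)

Working:
Step 1. apply the feedback formula to G2, G3; result (4*s^3 + 3*s^2 + 3*s - 1)/(s^3 + 4*s - 2)
Step 2. reduce the series chain G1, [G2/(1+G2*G3)], G4, G5, which is the overall transfer function T(s) = C(s)/R(s) in lowest terms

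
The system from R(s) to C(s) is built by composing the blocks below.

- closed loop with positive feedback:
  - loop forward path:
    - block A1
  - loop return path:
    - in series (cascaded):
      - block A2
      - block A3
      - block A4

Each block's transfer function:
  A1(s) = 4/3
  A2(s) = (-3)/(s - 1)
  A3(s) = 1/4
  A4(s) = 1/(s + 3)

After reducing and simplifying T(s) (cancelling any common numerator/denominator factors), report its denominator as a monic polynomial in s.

The answer is s^2 + 2*s - 2.

Reasoning:
[1] reduce the series chain A2, A3, A4 gives (-3)/(4*s^2 + 8*s - 12)
[2] close the feedback loop around A1, (A2*A3*A4) gives (4*s^2 + 8*s - 12)/(3*s^2 + 6*s - 6)
That last expression is T(s), already simplified. Scaling its denominator by 1/3 (the reciprocal of the leading coefficient) yields the monic denominator.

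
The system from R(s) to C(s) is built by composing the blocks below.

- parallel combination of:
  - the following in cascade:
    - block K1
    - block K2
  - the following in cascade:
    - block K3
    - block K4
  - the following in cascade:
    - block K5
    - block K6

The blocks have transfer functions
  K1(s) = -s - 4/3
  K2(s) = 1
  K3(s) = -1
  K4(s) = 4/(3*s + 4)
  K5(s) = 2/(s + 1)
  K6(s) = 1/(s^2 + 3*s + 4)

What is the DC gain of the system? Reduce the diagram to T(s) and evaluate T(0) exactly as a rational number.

Step 1. multiply K1, K2 (series) = -s - 4/3
Step 2. series reduction of K3, K4 = (-4)/(3*s + 4)
Step 3. cascade K5, K6 = 2/(s^3 + 4*s^2 + 7*s + 4)
Step 4. combine (K1*K2), (K3*K4), (K5*K6) in parallel = (-9*s^5 - 60*s^4 - 187*s^3 - 316*s^2 - 274*s - 88)/(9*s^4 + 48*s^3 + 111*s^2 + 120*s + 48)
Evaluating the step-4 result (the overall T(s)) at s = 0 gives T(0) = -88/48 = -11/6.

Final answer: -11/6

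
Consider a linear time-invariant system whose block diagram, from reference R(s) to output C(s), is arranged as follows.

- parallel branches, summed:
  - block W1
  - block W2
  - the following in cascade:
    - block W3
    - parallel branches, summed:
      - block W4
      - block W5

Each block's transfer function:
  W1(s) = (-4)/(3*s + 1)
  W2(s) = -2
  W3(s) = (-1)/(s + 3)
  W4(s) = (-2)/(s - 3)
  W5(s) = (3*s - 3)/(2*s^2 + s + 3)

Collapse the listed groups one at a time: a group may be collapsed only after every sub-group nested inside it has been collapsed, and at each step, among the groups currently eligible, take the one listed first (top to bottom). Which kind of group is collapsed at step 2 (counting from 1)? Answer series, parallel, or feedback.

The answer is series.

Reasoning:
Step 1: reduce the parallel group W4, W5
Step 2: series reduction of W3, (W4+W5)
Step 3: parallel reduction of W1, W2, (W3*(W4+W5))
At step 2 the group reduced is series.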